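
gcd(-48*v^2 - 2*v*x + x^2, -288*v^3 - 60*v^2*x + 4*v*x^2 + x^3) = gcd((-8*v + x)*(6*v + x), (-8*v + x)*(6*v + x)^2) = -48*v^2 - 2*v*x + x^2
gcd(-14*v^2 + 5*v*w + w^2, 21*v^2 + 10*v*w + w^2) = 7*v + w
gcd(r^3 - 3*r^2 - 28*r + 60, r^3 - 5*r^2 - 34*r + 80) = r^2 + 3*r - 10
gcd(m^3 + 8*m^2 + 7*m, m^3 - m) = m^2 + m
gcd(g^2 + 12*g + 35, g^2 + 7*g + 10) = g + 5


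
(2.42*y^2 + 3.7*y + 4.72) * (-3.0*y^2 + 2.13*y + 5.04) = -7.26*y^4 - 5.9454*y^3 + 5.9178*y^2 + 28.7016*y + 23.7888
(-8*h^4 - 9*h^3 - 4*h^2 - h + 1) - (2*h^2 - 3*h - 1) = -8*h^4 - 9*h^3 - 6*h^2 + 2*h + 2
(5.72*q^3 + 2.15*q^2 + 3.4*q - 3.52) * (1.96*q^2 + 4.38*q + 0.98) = 11.2112*q^5 + 29.2676*q^4 + 21.6866*q^3 + 10.0998*q^2 - 12.0856*q - 3.4496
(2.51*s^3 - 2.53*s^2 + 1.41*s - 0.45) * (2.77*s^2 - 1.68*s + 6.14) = 6.9527*s^5 - 11.2249*s^4 + 23.5675*s^3 - 19.1495*s^2 + 9.4134*s - 2.763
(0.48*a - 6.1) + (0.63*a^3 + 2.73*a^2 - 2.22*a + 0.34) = 0.63*a^3 + 2.73*a^2 - 1.74*a - 5.76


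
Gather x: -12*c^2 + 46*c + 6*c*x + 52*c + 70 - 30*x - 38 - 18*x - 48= -12*c^2 + 98*c + x*(6*c - 48) - 16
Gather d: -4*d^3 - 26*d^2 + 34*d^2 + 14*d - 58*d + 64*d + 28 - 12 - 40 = -4*d^3 + 8*d^2 + 20*d - 24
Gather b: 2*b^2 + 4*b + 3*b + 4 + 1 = 2*b^2 + 7*b + 5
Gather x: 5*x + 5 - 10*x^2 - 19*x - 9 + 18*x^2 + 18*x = 8*x^2 + 4*x - 4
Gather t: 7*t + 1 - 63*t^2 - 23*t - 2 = -63*t^2 - 16*t - 1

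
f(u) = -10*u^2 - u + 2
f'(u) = -20*u - 1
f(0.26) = 1.06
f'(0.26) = -6.20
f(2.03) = -41.24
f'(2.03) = -41.60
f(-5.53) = -298.28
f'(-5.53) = 109.60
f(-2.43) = -54.62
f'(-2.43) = 47.60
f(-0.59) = -0.89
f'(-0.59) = 10.80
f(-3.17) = -95.32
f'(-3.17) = 62.40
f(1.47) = -21.08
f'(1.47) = -30.40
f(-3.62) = -125.42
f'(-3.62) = 71.40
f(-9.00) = -799.00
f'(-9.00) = 179.00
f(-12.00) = -1426.00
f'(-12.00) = 239.00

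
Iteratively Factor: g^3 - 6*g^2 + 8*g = (g - 4)*(g^2 - 2*g) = (g - 4)*(g - 2)*(g)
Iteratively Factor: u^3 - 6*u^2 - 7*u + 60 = (u + 3)*(u^2 - 9*u + 20) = (u - 4)*(u + 3)*(u - 5)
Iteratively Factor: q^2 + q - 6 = (q + 3)*(q - 2)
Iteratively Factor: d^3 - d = (d - 1)*(d^2 + d) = d*(d - 1)*(d + 1)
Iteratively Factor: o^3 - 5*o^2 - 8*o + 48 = (o + 3)*(o^2 - 8*o + 16) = (o - 4)*(o + 3)*(o - 4)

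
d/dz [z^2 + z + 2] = 2*z + 1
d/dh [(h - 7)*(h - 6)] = 2*h - 13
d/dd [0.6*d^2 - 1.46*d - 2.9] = 1.2*d - 1.46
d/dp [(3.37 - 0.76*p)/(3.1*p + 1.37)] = (-35.61342*p - 15.738834)/(3.1*p + 1.37)^3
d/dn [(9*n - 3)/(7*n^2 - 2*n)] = 3*(-21*n^2 + 14*n - 2)/(n^2*(49*n^2 - 28*n + 4))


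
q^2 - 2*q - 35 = (q - 7)*(q + 5)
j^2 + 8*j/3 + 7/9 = (j + 1/3)*(j + 7/3)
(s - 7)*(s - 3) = s^2 - 10*s + 21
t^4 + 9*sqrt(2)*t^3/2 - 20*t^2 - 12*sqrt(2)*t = t*(t - 2*sqrt(2))*(t + sqrt(2)/2)*(t + 6*sqrt(2))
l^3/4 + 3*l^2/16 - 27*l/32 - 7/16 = (l/4 + 1/2)*(l - 7/4)*(l + 1/2)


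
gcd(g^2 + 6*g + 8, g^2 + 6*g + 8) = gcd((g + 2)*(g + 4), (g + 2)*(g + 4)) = g^2 + 6*g + 8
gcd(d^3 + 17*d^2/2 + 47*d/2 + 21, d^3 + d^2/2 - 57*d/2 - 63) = d^2 + 13*d/2 + 21/2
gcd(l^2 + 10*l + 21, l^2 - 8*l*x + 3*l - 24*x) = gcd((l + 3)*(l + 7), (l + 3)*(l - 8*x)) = l + 3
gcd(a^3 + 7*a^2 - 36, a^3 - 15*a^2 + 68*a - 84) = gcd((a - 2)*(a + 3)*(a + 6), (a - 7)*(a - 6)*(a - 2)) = a - 2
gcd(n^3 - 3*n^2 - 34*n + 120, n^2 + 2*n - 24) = n^2 + 2*n - 24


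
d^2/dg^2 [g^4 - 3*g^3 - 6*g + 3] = 6*g*(2*g - 3)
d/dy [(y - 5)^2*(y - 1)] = (y - 5)*(3*y - 7)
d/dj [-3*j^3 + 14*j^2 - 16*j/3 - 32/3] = -9*j^2 + 28*j - 16/3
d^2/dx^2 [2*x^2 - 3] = 4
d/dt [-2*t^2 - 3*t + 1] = -4*t - 3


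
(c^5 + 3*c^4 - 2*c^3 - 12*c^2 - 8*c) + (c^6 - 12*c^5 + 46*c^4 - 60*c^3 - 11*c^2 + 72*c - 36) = c^6 - 11*c^5 + 49*c^4 - 62*c^3 - 23*c^2 + 64*c - 36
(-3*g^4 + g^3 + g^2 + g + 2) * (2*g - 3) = -6*g^5 + 11*g^4 - g^3 - g^2 + g - 6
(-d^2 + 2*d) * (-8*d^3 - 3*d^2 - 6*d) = 8*d^5 - 13*d^4 - 12*d^2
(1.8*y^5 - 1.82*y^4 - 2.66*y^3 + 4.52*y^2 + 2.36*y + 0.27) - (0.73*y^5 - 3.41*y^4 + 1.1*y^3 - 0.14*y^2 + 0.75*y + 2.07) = 1.07*y^5 + 1.59*y^4 - 3.76*y^3 + 4.66*y^2 + 1.61*y - 1.8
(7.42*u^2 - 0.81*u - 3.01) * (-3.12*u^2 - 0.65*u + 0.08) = -23.1504*u^4 - 2.2958*u^3 + 10.5113*u^2 + 1.8917*u - 0.2408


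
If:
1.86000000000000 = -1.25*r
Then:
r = -1.49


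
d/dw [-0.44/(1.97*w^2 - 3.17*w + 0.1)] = (1.7336*w - 1.3948)/(1.97*w^2 - 3.17*w + 0.1)^2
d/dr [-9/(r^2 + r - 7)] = 9*(2*r + 1)/(r^2 + r - 7)^2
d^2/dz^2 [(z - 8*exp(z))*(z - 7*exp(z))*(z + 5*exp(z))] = -10*z^2*exp(z) - 76*z*exp(2*z) - 40*z*exp(z) + 6*z + 2520*exp(3*z) - 76*exp(2*z) - 20*exp(z)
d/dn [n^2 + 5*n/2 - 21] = 2*n + 5/2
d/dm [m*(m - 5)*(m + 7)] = 3*m^2 + 4*m - 35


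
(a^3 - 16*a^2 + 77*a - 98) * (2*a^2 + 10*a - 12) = 2*a^5 - 22*a^4 - 18*a^3 + 766*a^2 - 1904*a + 1176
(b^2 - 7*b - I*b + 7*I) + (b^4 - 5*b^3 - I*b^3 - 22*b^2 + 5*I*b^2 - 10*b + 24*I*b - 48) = b^4 - 5*b^3 - I*b^3 - 21*b^2 + 5*I*b^2 - 17*b + 23*I*b - 48 + 7*I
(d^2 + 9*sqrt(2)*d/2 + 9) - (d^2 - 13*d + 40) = 9*sqrt(2)*d/2 + 13*d - 31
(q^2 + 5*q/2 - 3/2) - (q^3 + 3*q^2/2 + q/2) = -q^3 - q^2/2 + 2*q - 3/2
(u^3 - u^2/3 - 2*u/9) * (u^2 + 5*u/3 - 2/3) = u^5 + 4*u^4/3 - 13*u^3/9 - 4*u^2/27 + 4*u/27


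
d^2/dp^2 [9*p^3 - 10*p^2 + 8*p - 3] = 54*p - 20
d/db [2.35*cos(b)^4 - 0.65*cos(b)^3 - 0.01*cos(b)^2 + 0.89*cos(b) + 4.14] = (-9.4*cos(b)^3 + 1.95*cos(b)^2 + 0.02*cos(b) - 0.89)*sin(b)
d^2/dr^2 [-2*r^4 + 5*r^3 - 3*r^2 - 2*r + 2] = -24*r^2 + 30*r - 6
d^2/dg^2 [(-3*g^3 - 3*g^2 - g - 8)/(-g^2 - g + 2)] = 2*(7*g^3 + 24*g^2 + 66*g + 38)/(g^6 + 3*g^5 - 3*g^4 - 11*g^3 + 6*g^2 + 12*g - 8)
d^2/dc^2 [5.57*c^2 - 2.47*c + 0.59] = 11.1400000000000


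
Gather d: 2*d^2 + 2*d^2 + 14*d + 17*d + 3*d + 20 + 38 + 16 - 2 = 4*d^2 + 34*d + 72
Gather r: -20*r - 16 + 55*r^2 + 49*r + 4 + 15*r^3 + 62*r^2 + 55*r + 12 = 15*r^3 + 117*r^2 + 84*r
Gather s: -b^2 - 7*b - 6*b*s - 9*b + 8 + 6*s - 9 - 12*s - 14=-b^2 - 16*b + s*(-6*b - 6) - 15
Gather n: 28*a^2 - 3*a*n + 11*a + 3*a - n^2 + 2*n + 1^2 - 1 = 28*a^2 + 14*a - n^2 + n*(2 - 3*a)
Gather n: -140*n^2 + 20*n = -140*n^2 + 20*n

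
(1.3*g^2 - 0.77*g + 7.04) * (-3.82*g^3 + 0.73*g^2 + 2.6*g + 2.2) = -4.966*g^5 + 3.8904*g^4 - 24.0749*g^3 + 5.9972*g^2 + 16.61*g + 15.488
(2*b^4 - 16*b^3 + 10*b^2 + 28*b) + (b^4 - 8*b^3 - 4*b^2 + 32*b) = 3*b^4 - 24*b^3 + 6*b^2 + 60*b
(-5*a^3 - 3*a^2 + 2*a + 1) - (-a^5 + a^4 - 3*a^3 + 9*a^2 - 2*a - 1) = a^5 - a^4 - 2*a^3 - 12*a^2 + 4*a + 2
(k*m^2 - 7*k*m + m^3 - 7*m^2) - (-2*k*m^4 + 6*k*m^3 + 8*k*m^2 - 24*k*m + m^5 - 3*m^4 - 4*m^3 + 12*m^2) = 2*k*m^4 - 6*k*m^3 - 7*k*m^2 + 17*k*m - m^5 + 3*m^4 + 5*m^3 - 19*m^2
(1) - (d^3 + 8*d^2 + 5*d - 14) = -d^3 - 8*d^2 - 5*d + 15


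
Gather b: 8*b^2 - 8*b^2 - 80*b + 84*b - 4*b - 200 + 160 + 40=0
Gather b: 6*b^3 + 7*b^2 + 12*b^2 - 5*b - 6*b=6*b^3 + 19*b^2 - 11*b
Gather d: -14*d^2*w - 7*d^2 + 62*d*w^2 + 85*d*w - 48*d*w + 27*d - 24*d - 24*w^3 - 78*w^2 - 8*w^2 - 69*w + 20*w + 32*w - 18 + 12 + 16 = d^2*(-14*w - 7) + d*(62*w^2 + 37*w + 3) - 24*w^3 - 86*w^2 - 17*w + 10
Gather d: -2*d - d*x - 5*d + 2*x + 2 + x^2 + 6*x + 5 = d*(-x - 7) + x^2 + 8*x + 7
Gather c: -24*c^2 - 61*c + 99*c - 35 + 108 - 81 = -24*c^2 + 38*c - 8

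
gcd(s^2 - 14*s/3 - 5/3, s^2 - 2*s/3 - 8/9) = 1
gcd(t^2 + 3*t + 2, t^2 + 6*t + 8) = t + 2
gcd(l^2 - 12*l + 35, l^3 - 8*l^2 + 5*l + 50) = l - 5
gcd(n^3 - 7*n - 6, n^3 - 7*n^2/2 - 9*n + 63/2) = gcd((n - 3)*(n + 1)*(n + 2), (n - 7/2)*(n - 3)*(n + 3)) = n - 3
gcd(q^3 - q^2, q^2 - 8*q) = q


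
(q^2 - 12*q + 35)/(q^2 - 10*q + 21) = (q - 5)/(q - 3)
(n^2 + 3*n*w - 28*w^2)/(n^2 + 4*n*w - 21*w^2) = (-n + 4*w)/(-n + 3*w)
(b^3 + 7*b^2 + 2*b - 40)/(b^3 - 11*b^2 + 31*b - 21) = (b^3 + 7*b^2 + 2*b - 40)/(b^3 - 11*b^2 + 31*b - 21)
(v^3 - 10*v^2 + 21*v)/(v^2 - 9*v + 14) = v*(v - 3)/(v - 2)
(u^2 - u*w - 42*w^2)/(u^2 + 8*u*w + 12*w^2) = (u - 7*w)/(u + 2*w)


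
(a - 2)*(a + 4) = a^2 + 2*a - 8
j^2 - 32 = (j - 4*sqrt(2))*(j + 4*sqrt(2))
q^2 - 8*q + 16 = (q - 4)^2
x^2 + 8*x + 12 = (x + 2)*(x + 6)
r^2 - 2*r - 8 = (r - 4)*(r + 2)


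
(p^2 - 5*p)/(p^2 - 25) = p/(p + 5)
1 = 1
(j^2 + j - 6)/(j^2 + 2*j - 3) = (j - 2)/(j - 1)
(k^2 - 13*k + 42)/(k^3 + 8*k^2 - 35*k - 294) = (k - 7)/(k^2 + 14*k + 49)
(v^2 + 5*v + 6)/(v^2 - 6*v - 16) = (v + 3)/(v - 8)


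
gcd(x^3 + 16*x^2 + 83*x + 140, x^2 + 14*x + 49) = x + 7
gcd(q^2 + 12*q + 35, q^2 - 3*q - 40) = q + 5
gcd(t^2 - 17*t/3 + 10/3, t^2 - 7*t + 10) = t - 5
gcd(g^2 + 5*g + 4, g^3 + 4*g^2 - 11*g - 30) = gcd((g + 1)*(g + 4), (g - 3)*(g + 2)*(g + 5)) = 1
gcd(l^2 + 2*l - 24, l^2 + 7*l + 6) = l + 6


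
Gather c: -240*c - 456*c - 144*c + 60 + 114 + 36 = 210 - 840*c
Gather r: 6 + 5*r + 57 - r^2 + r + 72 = -r^2 + 6*r + 135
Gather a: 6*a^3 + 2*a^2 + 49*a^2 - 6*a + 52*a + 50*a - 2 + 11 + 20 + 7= 6*a^3 + 51*a^2 + 96*a + 36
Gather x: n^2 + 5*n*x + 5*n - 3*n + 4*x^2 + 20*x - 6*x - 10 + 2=n^2 + 2*n + 4*x^2 + x*(5*n + 14) - 8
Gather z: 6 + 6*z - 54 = 6*z - 48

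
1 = 1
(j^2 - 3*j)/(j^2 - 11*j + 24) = j/(j - 8)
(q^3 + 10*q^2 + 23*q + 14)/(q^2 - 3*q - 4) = (q^2 + 9*q + 14)/(q - 4)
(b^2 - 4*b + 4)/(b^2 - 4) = (b - 2)/(b + 2)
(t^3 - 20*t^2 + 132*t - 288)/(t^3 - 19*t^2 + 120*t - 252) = (t - 8)/(t - 7)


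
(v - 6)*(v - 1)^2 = v^3 - 8*v^2 + 13*v - 6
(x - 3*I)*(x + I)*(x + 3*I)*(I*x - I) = I*x^4 - x^3 - I*x^3 + x^2 + 9*I*x^2 - 9*x - 9*I*x + 9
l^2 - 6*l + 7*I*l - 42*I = (l - 6)*(l + 7*I)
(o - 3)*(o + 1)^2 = o^3 - o^2 - 5*o - 3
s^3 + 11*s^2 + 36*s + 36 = (s + 2)*(s + 3)*(s + 6)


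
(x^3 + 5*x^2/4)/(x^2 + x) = x*(4*x + 5)/(4*(x + 1))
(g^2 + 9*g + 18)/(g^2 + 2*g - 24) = (g + 3)/(g - 4)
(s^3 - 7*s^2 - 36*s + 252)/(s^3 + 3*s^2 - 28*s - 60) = (s^2 - 13*s + 42)/(s^2 - 3*s - 10)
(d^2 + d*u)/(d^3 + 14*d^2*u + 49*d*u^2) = (d + u)/(d^2 + 14*d*u + 49*u^2)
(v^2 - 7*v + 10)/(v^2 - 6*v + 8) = (v - 5)/(v - 4)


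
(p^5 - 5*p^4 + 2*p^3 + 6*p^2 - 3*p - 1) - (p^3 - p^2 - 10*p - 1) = p^5 - 5*p^4 + p^3 + 7*p^2 + 7*p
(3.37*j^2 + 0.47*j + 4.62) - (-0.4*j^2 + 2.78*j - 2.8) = 3.77*j^2 - 2.31*j + 7.42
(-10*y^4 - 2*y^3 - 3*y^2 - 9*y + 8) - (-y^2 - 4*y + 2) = -10*y^4 - 2*y^3 - 2*y^2 - 5*y + 6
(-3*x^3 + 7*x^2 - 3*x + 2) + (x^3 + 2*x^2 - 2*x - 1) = -2*x^3 + 9*x^2 - 5*x + 1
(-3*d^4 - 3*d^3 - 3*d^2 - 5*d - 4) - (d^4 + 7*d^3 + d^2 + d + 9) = -4*d^4 - 10*d^3 - 4*d^2 - 6*d - 13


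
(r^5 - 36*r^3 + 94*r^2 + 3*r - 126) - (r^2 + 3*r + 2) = r^5 - 36*r^3 + 93*r^2 - 128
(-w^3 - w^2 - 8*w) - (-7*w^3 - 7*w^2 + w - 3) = 6*w^3 + 6*w^2 - 9*w + 3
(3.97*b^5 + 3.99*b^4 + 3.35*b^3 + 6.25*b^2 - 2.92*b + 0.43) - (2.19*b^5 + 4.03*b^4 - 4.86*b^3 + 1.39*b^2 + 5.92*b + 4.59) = 1.78*b^5 - 0.04*b^4 + 8.21*b^3 + 4.86*b^2 - 8.84*b - 4.16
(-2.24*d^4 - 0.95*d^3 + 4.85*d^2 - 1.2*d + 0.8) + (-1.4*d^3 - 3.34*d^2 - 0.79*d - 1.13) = -2.24*d^4 - 2.35*d^3 + 1.51*d^2 - 1.99*d - 0.33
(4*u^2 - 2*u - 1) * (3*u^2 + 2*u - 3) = 12*u^4 + 2*u^3 - 19*u^2 + 4*u + 3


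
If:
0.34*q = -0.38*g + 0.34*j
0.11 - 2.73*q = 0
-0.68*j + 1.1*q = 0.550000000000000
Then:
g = -0.70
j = -0.74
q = 0.04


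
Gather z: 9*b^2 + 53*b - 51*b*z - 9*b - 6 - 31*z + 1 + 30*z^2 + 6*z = 9*b^2 + 44*b + 30*z^2 + z*(-51*b - 25) - 5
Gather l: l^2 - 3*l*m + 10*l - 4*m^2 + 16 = l^2 + l*(10 - 3*m) - 4*m^2 + 16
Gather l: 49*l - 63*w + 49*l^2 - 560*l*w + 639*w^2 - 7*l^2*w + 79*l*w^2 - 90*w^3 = l^2*(49 - 7*w) + l*(79*w^2 - 560*w + 49) - 90*w^3 + 639*w^2 - 63*w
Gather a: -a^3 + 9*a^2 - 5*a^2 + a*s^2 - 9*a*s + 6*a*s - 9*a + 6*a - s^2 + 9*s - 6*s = -a^3 + 4*a^2 + a*(s^2 - 3*s - 3) - s^2 + 3*s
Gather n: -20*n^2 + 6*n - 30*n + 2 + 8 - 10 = -20*n^2 - 24*n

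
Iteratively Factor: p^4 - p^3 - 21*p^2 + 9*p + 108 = (p + 3)*(p^3 - 4*p^2 - 9*p + 36) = (p + 3)^2*(p^2 - 7*p + 12) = (p - 3)*(p + 3)^2*(p - 4)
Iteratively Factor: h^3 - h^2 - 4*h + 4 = (h + 2)*(h^2 - 3*h + 2) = (h - 2)*(h + 2)*(h - 1)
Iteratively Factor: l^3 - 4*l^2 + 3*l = (l - 3)*(l^2 - l) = l*(l - 3)*(l - 1)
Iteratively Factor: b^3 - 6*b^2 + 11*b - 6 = (b - 1)*(b^2 - 5*b + 6) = (b - 2)*(b - 1)*(b - 3)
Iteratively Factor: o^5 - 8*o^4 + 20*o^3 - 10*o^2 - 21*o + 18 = (o - 3)*(o^4 - 5*o^3 + 5*o^2 + 5*o - 6) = (o - 3)*(o + 1)*(o^3 - 6*o^2 + 11*o - 6) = (o - 3)*(o - 1)*(o + 1)*(o^2 - 5*o + 6) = (o - 3)*(o - 2)*(o - 1)*(o + 1)*(o - 3)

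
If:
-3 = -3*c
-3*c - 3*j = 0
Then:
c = 1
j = -1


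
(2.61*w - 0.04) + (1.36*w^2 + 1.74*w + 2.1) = 1.36*w^2 + 4.35*w + 2.06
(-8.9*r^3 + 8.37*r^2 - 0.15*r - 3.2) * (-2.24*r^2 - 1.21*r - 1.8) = 19.936*r^5 - 7.9798*r^4 + 6.2283*r^3 - 7.7165*r^2 + 4.142*r + 5.76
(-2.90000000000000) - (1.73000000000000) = -4.63000000000000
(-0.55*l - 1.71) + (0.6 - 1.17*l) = -1.72*l - 1.11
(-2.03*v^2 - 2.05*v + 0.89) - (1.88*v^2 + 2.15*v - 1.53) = -3.91*v^2 - 4.2*v + 2.42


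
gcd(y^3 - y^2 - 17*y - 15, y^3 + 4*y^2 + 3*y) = y^2 + 4*y + 3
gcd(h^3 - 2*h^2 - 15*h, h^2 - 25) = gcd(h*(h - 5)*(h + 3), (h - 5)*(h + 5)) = h - 5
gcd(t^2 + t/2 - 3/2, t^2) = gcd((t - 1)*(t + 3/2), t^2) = 1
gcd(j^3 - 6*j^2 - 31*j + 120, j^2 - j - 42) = 1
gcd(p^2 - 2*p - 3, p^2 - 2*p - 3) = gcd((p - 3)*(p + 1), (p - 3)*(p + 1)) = p^2 - 2*p - 3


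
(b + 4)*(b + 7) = b^2 + 11*b + 28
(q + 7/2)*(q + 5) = q^2 + 17*q/2 + 35/2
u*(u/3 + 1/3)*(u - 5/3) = u^3/3 - 2*u^2/9 - 5*u/9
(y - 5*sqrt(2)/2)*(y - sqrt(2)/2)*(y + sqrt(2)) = y^3 - 2*sqrt(2)*y^2 - 7*y/2 + 5*sqrt(2)/2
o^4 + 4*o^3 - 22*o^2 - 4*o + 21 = (o - 3)*(o - 1)*(o + 1)*(o + 7)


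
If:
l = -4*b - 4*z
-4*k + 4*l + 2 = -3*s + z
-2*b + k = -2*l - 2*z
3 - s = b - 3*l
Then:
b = 11/95 - 77*z/95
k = 22/19 - 40*z/19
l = -72*z/95 - 44/95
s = 142/95 - 139*z/95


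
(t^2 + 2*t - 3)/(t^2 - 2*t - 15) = (t - 1)/(t - 5)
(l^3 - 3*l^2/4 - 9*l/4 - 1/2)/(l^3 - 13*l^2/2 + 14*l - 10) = (4*l^2 + 5*l + 1)/(2*(2*l^2 - 9*l + 10))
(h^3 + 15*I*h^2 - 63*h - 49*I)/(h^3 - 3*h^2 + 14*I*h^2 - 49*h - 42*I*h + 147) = (h + I)/(h - 3)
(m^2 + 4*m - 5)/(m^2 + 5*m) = (m - 1)/m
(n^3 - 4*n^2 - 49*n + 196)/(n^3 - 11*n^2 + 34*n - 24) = (n^2 - 49)/(n^2 - 7*n + 6)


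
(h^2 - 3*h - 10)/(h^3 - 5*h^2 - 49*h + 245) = (h + 2)/(h^2 - 49)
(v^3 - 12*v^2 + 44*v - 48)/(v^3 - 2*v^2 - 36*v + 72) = (v - 4)/(v + 6)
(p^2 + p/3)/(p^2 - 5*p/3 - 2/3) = p/(p - 2)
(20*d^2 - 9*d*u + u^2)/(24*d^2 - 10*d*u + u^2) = (-5*d + u)/(-6*d + u)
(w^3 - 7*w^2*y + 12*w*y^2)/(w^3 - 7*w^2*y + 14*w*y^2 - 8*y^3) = w*(w - 3*y)/(w^2 - 3*w*y + 2*y^2)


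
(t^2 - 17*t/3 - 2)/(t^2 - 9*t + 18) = (t + 1/3)/(t - 3)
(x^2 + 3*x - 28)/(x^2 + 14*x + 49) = (x - 4)/(x + 7)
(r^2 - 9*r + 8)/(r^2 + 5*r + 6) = (r^2 - 9*r + 8)/(r^2 + 5*r + 6)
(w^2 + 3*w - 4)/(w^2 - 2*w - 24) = (w - 1)/(w - 6)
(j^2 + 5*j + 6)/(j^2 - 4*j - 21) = (j + 2)/(j - 7)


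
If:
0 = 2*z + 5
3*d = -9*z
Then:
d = 15/2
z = -5/2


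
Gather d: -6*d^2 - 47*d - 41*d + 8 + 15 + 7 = -6*d^2 - 88*d + 30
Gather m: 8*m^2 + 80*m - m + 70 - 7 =8*m^2 + 79*m + 63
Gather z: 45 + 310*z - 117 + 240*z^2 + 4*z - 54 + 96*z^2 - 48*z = 336*z^2 + 266*z - 126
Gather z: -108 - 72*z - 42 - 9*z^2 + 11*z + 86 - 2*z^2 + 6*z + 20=-11*z^2 - 55*z - 44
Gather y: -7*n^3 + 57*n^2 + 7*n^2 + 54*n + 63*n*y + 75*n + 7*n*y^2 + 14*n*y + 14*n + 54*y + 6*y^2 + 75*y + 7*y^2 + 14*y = -7*n^3 + 64*n^2 + 143*n + y^2*(7*n + 13) + y*(77*n + 143)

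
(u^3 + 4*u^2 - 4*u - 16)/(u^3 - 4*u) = (u + 4)/u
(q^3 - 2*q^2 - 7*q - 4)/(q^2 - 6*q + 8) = (q^2 + 2*q + 1)/(q - 2)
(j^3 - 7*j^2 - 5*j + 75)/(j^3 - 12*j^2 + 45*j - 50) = (j + 3)/(j - 2)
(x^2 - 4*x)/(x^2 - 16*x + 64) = x*(x - 4)/(x^2 - 16*x + 64)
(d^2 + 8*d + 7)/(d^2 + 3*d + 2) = (d + 7)/(d + 2)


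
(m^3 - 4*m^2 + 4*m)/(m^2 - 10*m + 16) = m*(m - 2)/(m - 8)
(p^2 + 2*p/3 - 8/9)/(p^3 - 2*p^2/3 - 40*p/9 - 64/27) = 3*(3*p - 2)/(9*p^2 - 18*p - 16)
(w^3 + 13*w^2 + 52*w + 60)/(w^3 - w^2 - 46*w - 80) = (w + 6)/(w - 8)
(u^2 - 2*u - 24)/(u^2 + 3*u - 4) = (u - 6)/(u - 1)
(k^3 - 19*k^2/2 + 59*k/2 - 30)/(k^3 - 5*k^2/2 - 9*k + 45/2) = (k - 4)/(k + 3)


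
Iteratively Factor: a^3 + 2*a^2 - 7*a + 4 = (a - 1)*(a^2 + 3*a - 4) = (a - 1)*(a + 4)*(a - 1)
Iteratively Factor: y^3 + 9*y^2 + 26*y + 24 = (y + 2)*(y^2 + 7*y + 12) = (y + 2)*(y + 4)*(y + 3)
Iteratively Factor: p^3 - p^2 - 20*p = (p)*(p^2 - p - 20) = p*(p - 5)*(p + 4)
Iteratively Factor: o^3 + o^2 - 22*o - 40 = (o + 2)*(o^2 - o - 20) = (o - 5)*(o + 2)*(o + 4)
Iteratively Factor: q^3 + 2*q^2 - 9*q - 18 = (q - 3)*(q^2 + 5*q + 6) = (q - 3)*(q + 3)*(q + 2)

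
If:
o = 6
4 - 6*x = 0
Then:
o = 6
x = 2/3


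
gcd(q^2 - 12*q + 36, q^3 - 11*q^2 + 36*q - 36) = q - 6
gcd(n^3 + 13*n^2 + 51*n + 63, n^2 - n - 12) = n + 3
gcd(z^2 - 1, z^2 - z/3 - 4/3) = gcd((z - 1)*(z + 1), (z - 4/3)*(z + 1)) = z + 1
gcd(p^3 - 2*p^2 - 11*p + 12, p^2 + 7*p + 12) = p + 3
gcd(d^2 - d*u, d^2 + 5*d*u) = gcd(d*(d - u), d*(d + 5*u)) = d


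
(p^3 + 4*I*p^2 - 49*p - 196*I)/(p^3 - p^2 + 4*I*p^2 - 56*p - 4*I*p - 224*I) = (p - 7)/(p - 8)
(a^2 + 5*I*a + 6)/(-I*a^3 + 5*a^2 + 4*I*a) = (a^2 + 5*I*a + 6)/(a*(-I*a^2 + 5*a + 4*I))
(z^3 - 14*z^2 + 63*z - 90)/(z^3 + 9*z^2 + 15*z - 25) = (z^3 - 14*z^2 + 63*z - 90)/(z^3 + 9*z^2 + 15*z - 25)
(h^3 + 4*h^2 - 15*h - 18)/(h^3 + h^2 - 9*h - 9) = (h + 6)/(h + 3)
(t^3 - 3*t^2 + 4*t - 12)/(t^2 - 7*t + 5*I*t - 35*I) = (t^3 - 3*t^2 + 4*t - 12)/(t^2 + t*(-7 + 5*I) - 35*I)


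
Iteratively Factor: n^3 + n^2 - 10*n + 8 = (n - 2)*(n^2 + 3*n - 4) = (n - 2)*(n + 4)*(n - 1)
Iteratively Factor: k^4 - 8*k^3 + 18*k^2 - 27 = (k - 3)*(k^3 - 5*k^2 + 3*k + 9) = (k - 3)^2*(k^2 - 2*k - 3) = (k - 3)^2*(k + 1)*(k - 3)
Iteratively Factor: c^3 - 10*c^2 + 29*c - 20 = (c - 4)*(c^2 - 6*c + 5) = (c - 4)*(c - 1)*(c - 5)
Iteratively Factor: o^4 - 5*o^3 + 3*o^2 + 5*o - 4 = (o - 4)*(o^3 - o^2 - o + 1) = (o - 4)*(o + 1)*(o^2 - 2*o + 1) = (o - 4)*(o - 1)*(o + 1)*(o - 1)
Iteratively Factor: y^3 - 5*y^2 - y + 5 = (y + 1)*(y^2 - 6*y + 5) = (y - 5)*(y + 1)*(y - 1)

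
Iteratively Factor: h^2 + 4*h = (h + 4)*(h)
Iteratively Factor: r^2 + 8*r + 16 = (r + 4)*(r + 4)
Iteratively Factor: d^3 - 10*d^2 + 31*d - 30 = (d - 3)*(d^2 - 7*d + 10) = (d - 3)*(d - 2)*(d - 5)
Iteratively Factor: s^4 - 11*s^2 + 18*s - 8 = (s + 4)*(s^3 - 4*s^2 + 5*s - 2) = (s - 1)*(s + 4)*(s^2 - 3*s + 2) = (s - 2)*(s - 1)*(s + 4)*(s - 1)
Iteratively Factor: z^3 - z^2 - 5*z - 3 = (z + 1)*(z^2 - 2*z - 3) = (z - 3)*(z + 1)*(z + 1)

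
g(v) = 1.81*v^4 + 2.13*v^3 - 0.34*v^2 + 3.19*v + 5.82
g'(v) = 7.24*v^3 + 6.39*v^2 - 0.68*v + 3.19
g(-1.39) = 1.77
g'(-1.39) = -2.96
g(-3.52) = 175.36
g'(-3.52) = -231.01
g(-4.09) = 347.85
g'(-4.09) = -382.48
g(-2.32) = 22.43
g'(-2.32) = -51.25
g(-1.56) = 2.65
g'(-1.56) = -7.68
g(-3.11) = 97.86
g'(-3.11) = -150.67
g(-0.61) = 3.51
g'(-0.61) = 4.34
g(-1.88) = 7.08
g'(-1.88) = -21.05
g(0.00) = 5.82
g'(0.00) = 3.19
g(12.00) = 41207.94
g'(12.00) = 13425.91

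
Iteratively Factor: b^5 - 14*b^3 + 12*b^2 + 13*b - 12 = (b - 1)*(b^4 + b^3 - 13*b^2 - b + 12) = (b - 3)*(b - 1)*(b^3 + 4*b^2 - b - 4) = (b - 3)*(b - 1)*(b + 1)*(b^2 + 3*b - 4) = (b - 3)*(b - 1)^2*(b + 1)*(b + 4)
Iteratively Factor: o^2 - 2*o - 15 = (o + 3)*(o - 5)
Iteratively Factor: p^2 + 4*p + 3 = (p + 1)*(p + 3)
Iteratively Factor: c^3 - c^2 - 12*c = (c)*(c^2 - c - 12) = c*(c - 4)*(c + 3)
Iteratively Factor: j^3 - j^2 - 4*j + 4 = (j - 2)*(j^2 + j - 2) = (j - 2)*(j - 1)*(j + 2)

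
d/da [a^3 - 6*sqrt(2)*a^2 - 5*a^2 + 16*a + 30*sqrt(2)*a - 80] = 3*a^2 - 12*sqrt(2)*a - 10*a + 16 + 30*sqrt(2)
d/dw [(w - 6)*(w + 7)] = 2*w + 1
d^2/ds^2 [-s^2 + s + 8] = -2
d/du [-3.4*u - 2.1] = -3.40000000000000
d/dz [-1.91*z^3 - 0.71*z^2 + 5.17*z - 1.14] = -5.73*z^2 - 1.42*z + 5.17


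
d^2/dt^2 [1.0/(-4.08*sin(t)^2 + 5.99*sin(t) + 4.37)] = (-66.5856*sin(t)^4 + 73.3176*sin(t)^3 - 7.3201*sin(t)^2 - 120.4589*sin(t) + 107.4194)/(-4.08*sin(t)^2 + 5.99*sin(t) + 4.37)^3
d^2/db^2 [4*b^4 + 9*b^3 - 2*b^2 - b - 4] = 48*b^2 + 54*b - 4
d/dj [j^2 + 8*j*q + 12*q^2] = 2*j + 8*q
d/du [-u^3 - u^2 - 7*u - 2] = -3*u^2 - 2*u - 7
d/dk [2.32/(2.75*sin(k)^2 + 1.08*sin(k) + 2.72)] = -(12.76*sin(k) + 2.5056)*cos(k)/(2.75*sin(k)^2 + 1.08*sin(k) + 2.72)^2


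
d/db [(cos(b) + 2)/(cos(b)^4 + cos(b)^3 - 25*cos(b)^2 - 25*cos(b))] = (3*(1 - cos(2*b))^2 - 370*cos(b) - 26*cos(2*b) + 10*cos(3*b) - 238)*sin(b)/(4*(cos(b)^3 + cos(b)^2 - 25*cos(b) - 25)^2*cos(b)^2)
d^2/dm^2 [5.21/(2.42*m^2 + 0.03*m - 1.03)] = (-61.023688*m^2 - 0.756492*m + 5.21*(4.84*m + 0.03)*(9.68*m + 0.06) + 25.972892)/(2.42*m^2 + 0.03*m - 1.03)^3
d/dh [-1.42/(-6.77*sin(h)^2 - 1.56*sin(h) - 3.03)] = -(19.2268*sin(h) + 2.2152)*cos(h)/(6.77*sin(h)^2 + 1.56*sin(h) + 3.03)^2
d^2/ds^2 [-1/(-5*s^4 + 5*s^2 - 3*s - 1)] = 2*(5*(1 - 6*s^2)*(5*s^4 - 5*s^2 + 3*s + 1) + (20*s^3 - 10*s + 3)^2)/(5*s^4 - 5*s^2 + 3*s + 1)^3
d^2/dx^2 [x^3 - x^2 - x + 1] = 6*x - 2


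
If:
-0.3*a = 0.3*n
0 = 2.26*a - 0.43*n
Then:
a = 0.00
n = 0.00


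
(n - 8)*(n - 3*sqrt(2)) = n^2 - 8*n - 3*sqrt(2)*n + 24*sqrt(2)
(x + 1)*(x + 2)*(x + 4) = x^3 + 7*x^2 + 14*x + 8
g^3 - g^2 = g^2*(g - 1)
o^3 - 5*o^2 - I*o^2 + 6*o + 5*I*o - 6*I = (o - 3)*(o - 2)*(o - I)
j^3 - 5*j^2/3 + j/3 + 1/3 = (j - 1)^2*(j + 1/3)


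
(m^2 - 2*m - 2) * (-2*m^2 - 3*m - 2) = -2*m^4 + m^3 + 8*m^2 + 10*m + 4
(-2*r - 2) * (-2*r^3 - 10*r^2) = 4*r^4 + 24*r^3 + 20*r^2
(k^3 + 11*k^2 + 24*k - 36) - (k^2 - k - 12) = k^3 + 10*k^2 + 25*k - 24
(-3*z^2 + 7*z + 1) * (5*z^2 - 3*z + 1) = -15*z^4 + 44*z^3 - 19*z^2 + 4*z + 1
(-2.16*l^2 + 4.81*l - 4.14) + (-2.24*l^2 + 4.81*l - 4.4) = -4.4*l^2 + 9.62*l - 8.54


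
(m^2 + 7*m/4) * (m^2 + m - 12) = m^4 + 11*m^3/4 - 41*m^2/4 - 21*m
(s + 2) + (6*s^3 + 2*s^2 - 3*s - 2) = 6*s^3 + 2*s^2 - 2*s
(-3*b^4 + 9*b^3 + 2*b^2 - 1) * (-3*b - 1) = 9*b^5 - 24*b^4 - 15*b^3 - 2*b^2 + 3*b + 1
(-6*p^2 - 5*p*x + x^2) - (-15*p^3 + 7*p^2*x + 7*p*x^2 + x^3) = 15*p^3 - 7*p^2*x - 6*p^2 - 7*p*x^2 - 5*p*x - x^3 + x^2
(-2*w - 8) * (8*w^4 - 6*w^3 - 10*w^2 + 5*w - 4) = -16*w^5 - 52*w^4 + 68*w^3 + 70*w^2 - 32*w + 32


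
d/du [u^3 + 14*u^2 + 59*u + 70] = 3*u^2 + 28*u + 59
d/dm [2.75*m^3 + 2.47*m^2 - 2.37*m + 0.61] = 8.25*m^2 + 4.94*m - 2.37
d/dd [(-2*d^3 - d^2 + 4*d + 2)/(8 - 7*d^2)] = 2*(7*d^4 - 10*d^2 + 6*d + 16)/(49*d^4 - 112*d^2 + 64)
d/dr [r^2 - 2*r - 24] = 2*r - 2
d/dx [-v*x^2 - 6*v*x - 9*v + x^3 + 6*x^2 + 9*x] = -2*v*x - 6*v + 3*x^2 + 12*x + 9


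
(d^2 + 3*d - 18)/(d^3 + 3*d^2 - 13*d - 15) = (d + 6)/(d^2 + 6*d + 5)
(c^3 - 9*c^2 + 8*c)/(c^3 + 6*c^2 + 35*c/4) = 4*(c^2 - 9*c + 8)/(4*c^2 + 24*c + 35)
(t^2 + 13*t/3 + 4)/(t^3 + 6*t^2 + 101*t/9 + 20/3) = 3/(3*t + 5)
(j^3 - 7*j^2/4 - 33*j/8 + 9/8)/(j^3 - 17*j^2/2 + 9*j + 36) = (4*j^2 - 13*j + 3)/(4*(j^2 - 10*j + 24))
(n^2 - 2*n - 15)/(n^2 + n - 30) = (n + 3)/(n + 6)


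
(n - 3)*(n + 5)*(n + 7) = n^3 + 9*n^2 - n - 105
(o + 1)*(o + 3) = o^2 + 4*o + 3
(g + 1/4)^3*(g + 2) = g^4 + 11*g^3/4 + 27*g^2/16 + 25*g/64 + 1/32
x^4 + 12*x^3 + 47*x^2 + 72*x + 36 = (x + 1)*(x + 2)*(x + 3)*(x + 6)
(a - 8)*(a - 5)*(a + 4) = a^3 - 9*a^2 - 12*a + 160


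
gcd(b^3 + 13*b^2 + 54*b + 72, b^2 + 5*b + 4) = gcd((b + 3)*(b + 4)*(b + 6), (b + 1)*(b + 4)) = b + 4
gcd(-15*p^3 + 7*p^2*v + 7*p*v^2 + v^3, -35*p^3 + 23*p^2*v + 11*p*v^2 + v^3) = 5*p^2 - 4*p*v - v^2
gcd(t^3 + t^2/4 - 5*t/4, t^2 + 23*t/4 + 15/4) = 1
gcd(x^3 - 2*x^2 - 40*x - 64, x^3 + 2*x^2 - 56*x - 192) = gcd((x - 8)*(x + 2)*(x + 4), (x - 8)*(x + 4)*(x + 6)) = x^2 - 4*x - 32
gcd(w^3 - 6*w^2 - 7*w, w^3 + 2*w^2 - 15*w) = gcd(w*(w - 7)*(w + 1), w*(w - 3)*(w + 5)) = w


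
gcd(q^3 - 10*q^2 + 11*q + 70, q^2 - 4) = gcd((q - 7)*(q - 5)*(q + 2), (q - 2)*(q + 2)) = q + 2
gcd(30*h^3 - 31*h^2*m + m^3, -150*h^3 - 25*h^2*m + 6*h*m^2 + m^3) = 30*h^2 - h*m - m^2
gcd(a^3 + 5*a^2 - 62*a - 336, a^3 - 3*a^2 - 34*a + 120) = a + 6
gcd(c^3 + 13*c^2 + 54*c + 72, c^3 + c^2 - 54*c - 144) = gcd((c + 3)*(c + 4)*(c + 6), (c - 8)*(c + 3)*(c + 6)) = c^2 + 9*c + 18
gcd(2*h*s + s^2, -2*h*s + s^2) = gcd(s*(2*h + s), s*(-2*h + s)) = s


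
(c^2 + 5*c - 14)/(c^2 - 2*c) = (c + 7)/c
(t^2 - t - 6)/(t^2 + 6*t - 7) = (t^2 - t - 6)/(t^2 + 6*t - 7)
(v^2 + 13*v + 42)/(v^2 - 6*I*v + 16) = (v^2 + 13*v + 42)/(v^2 - 6*I*v + 16)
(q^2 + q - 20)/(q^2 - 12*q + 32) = (q + 5)/(q - 8)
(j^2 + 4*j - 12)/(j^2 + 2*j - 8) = (j + 6)/(j + 4)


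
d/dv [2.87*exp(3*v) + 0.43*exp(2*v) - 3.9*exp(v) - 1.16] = (8.61*exp(2*v) + 0.86*exp(v) - 3.9)*exp(v)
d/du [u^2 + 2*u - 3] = 2*u + 2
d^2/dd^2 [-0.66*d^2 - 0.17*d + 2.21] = -1.32000000000000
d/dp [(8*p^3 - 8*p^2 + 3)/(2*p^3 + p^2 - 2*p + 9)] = 2*(12*p^4 - 16*p^3 + 107*p^2 - 75*p + 3)/(4*p^6 + 4*p^5 - 7*p^4 + 32*p^3 + 22*p^2 - 36*p + 81)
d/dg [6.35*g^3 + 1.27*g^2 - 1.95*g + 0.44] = 19.05*g^2 + 2.54*g - 1.95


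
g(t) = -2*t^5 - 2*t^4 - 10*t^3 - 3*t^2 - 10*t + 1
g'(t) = -10*t^4 - 8*t^3 - 30*t^2 - 6*t - 10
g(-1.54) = 51.88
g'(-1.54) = -98.93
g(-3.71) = 1534.28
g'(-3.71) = -1886.65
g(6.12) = -22441.10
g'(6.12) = -17032.44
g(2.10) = -246.42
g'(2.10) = -423.47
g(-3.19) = 780.55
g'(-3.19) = -1071.98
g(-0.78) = 11.56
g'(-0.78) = -23.48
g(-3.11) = 698.66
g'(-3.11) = -976.36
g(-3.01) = 606.61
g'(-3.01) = -866.43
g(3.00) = -974.00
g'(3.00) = -1324.00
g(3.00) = -974.00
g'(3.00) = -1324.00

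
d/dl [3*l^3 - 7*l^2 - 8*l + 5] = 9*l^2 - 14*l - 8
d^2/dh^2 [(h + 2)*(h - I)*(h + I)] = 6*h + 4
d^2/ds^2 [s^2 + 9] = 2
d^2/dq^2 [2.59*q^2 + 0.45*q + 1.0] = 5.18000000000000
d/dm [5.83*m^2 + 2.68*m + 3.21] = 11.66*m + 2.68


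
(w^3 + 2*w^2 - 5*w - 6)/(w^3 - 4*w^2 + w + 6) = (w + 3)/(w - 3)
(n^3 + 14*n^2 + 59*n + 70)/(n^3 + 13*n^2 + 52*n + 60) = (n + 7)/(n + 6)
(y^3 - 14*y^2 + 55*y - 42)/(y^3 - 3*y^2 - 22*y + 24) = (y - 7)/(y + 4)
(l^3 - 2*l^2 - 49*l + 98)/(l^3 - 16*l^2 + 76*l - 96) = (l^2 - 49)/(l^2 - 14*l + 48)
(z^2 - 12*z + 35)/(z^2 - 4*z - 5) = (z - 7)/(z + 1)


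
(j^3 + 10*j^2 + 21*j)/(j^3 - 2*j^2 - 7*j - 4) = j*(j^2 + 10*j + 21)/(j^3 - 2*j^2 - 7*j - 4)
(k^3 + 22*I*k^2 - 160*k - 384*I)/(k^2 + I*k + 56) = (k^2 + 14*I*k - 48)/(k - 7*I)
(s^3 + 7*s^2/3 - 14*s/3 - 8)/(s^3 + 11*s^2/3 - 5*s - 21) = (3*s^2 - 2*s - 8)/(3*s^2 + 2*s - 21)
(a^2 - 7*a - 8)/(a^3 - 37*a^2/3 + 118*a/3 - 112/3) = 3*(a + 1)/(3*a^2 - 13*a + 14)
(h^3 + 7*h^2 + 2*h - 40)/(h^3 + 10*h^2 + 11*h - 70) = (h + 4)/(h + 7)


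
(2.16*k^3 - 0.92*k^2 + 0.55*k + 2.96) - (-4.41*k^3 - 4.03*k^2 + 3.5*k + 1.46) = 6.57*k^3 + 3.11*k^2 - 2.95*k + 1.5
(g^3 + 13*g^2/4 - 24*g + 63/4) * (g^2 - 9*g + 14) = g^5 - 23*g^4/4 - 157*g^3/4 + 1109*g^2/4 - 1911*g/4 + 441/2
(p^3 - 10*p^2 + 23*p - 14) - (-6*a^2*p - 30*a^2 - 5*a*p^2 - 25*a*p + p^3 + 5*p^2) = 6*a^2*p + 30*a^2 + 5*a*p^2 + 25*a*p - 15*p^2 + 23*p - 14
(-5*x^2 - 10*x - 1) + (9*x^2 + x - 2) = 4*x^2 - 9*x - 3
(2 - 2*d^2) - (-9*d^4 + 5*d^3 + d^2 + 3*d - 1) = 9*d^4 - 5*d^3 - 3*d^2 - 3*d + 3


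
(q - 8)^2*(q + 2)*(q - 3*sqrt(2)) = q^4 - 14*q^3 - 3*sqrt(2)*q^3 + 32*q^2 + 42*sqrt(2)*q^2 - 96*sqrt(2)*q + 128*q - 384*sqrt(2)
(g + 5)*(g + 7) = g^2 + 12*g + 35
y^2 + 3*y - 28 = (y - 4)*(y + 7)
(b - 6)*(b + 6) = b^2 - 36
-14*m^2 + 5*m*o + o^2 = (-2*m + o)*(7*m + o)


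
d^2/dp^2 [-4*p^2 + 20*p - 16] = -8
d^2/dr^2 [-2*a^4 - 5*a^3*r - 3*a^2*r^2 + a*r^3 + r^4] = -6*a^2 + 6*a*r + 12*r^2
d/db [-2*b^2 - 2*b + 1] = -4*b - 2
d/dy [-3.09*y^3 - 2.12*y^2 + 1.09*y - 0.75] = -9.27*y^2 - 4.24*y + 1.09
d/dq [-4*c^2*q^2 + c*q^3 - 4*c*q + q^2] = -8*c^2*q + 3*c*q^2 - 4*c + 2*q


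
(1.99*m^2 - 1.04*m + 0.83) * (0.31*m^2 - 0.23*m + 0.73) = 0.6169*m^4 - 0.7801*m^3 + 1.9492*m^2 - 0.9501*m + 0.6059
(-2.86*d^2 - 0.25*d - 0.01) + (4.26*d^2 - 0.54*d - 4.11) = 1.4*d^2 - 0.79*d - 4.12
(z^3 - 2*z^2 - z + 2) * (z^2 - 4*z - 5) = z^5 - 6*z^4 + 2*z^3 + 16*z^2 - 3*z - 10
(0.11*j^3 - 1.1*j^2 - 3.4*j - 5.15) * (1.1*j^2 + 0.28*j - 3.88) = 0.121*j^5 - 1.1792*j^4 - 4.4748*j^3 - 2.349*j^2 + 11.75*j + 19.982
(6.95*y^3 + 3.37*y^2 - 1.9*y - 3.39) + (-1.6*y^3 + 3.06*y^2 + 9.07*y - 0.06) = 5.35*y^3 + 6.43*y^2 + 7.17*y - 3.45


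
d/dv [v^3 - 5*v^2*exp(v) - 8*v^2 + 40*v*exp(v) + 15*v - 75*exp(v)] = -5*v^2*exp(v) + 3*v^2 + 30*v*exp(v) - 16*v - 35*exp(v) + 15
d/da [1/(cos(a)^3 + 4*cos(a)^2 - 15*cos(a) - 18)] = (3*cos(a)^2 + 8*cos(a) - 15)*sin(a)/(cos(a)^3 + 4*cos(a)^2 - 15*cos(a) - 18)^2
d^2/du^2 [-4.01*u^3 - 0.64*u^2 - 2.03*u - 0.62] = -24.06*u - 1.28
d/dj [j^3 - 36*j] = 3*j^2 - 36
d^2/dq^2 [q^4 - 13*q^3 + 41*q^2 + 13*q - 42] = 12*q^2 - 78*q + 82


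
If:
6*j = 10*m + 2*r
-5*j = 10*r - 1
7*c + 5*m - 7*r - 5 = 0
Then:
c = 2*r + 22/35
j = 1/5 - 2*r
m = 3/25 - 7*r/5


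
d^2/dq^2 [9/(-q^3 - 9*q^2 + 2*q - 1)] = 18*(3*(q + 3)*(q^3 + 9*q^2 - 2*q + 1) - (3*q^2 + 18*q - 2)^2)/(q^3 + 9*q^2 - 2*q + 1)^3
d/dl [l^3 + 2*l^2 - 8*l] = 3*l^2 + 4*l - 8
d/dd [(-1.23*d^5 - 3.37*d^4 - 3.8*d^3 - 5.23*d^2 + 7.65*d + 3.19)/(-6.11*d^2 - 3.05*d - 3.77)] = (22.5459*d^6 + 56.1874*d^5 + 77.239*d^4 + 73.9996*d^3 + 105.671*d^2 + 78.416*d - 19.111)/(37.3321*d^4 + 37.271*d^3 + 55.3719*d^2 + 22.997*d + 14.2129)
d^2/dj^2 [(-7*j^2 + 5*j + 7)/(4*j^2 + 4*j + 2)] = 3*(16*j^3 + 42*j^2 + 18*j - 1)/(8*j^6 + 24*j^5 + 36*j^4 + 32*j^3 + 18*j^2 + 6*j + 1)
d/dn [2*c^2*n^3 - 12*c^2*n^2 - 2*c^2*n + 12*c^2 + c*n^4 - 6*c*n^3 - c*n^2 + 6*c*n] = 2*c*(3*c*n^2 - 12*c*n - c + 2*n^3 - 9*n^2 - n + 3)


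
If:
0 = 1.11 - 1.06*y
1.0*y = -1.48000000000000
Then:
No Solution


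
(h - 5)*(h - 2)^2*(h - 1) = h^4 - 10*h^3 + 33*h^2 - 44*h + 20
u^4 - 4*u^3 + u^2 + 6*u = u*(u - 3)*(u - 2)*(u + 1)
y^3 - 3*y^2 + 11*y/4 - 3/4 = (y - 3/2)*(y - 1)*(y - 1/2)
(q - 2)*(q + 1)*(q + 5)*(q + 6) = q^4 + 10*q^3 + 17*q^2 - 52*q - 60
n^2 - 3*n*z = n*(n - 3*z)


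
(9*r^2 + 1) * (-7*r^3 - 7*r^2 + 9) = -63*r^5 - 63*r^4 - 7*r^3 + 74*r^2 + 9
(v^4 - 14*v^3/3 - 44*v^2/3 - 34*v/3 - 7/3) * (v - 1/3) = v^5 - 5*v^4 - 118*v^3/9 - 58*v^2/9 + 13*v/9 + 7/9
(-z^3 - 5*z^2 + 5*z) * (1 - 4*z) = 4*z^4 + 19*z^3 - 25*z^2 + 5*z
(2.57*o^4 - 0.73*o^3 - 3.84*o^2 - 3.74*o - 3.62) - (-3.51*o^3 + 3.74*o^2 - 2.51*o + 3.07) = 2.57*o^4 + 2.78*o^3 - 7.58*o^2 - 1.23*o - 6.69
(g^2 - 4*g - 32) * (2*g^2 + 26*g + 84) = 2*g^4 + 18*g^3 - 84*g^2 - 1168*g - 2688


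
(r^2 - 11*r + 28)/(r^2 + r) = (r^2 - 11*r + 28)/(r*(r + 1))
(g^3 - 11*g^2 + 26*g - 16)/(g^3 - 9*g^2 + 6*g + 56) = (g^3 - 11*g^2 + 26*g - 16)/(g^3 - 9*g^2 + 6*g + 56)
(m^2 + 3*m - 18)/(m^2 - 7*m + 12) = (m + 6)/(m - 4)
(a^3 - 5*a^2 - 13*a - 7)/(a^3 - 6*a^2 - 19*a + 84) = (a^2 + 2*a + 1)/(a^2 + a - 12)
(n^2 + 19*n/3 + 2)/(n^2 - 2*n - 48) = (n + 1/3)/(n - 8)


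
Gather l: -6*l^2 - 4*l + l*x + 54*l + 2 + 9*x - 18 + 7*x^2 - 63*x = -6*l^2 + l*(x + 50) + 7*x^2 - 54*x - 16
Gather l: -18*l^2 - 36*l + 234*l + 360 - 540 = -18*l^2 + 198*l - 180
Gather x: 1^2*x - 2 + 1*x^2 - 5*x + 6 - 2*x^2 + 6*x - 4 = -x^2 + 2*x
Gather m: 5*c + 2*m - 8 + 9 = 5*c + 2*m + 1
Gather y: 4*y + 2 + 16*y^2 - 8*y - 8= 16*y^2 - 4*y - 6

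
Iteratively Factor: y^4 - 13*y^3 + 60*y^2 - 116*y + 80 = (y - 5)*(y^3 - 8*y^2 + 20*y - 16) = (y - 5)*(y - 4)*(y^2 - 4*y + 4) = (y - 5)*(y - 4)*(y - 2)*(y - 2)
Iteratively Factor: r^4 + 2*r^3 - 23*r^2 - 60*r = (r)*(r^3 + 2*r^2 - 23*r - 60) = r*(r - 5)*(r^2 + 7*r + 12) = r*(r - 5)*(r + 3)*(r + 4)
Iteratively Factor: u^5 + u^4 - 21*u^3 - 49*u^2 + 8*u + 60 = (u - 5)*(u^4 + 6*u^3 + 9*u^2 - 4*u - 12) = (u - 5)*(u + 2)*(u^3 + 4*u^2 + u - 6) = (u - 5)*(u + 2)*(u + 3)*(u^2 + u - 2) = (u - 5)*(u + 2)^2*(u + 3)*(u - 1)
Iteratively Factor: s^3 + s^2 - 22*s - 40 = (s + 4)*(s^2 - 3*s - 10) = (s - 5)*(s + 4)*(s + 2)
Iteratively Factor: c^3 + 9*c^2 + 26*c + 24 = (c + 3)*(c^2 + 6*c + 8) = (c + 3)*(c + 4)*(c + 2)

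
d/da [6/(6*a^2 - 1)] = -72*a/(6*a^2 - 1)^2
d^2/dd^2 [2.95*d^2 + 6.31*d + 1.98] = 5.90000000000000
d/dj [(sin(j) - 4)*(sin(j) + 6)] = 2*(sin(j) + 1)*cos(j)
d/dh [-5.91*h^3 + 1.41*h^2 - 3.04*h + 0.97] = -17.73*h^2 + 2.82*h - 3.04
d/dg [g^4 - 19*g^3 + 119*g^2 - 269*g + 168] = 4*g^3 - 57*g^2 + 238*g - 269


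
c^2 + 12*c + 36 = (c + 6)^2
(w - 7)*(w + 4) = w^2 - 3*w - 28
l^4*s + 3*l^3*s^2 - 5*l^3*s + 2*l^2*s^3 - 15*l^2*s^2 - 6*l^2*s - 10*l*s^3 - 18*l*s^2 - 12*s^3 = (l - 6)*(l + s)*(l + 2*s)*(l*s + s)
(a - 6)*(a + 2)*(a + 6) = a^3 + 2*a^2 - 36*a - 72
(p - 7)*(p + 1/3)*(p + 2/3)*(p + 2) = p^4 - 4*p^3 - 169*p^2/9 - 136*p/9 - 28/9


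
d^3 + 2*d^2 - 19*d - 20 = (d - 4)*(d + 1)*(d + 5)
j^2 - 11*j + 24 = (j - 8)*(j - 3)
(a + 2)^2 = a^2 + 4*a + 4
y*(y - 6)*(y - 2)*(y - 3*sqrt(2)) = y^4 - 8*y^3 - 3*sqrt(2)*y^3 + 12*y^2 + 24*sqrt(2)*y^2 - 36*sqrt(2)*y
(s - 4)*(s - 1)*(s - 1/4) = s^3 - 21*s^2/4 + 21*s/4 - 1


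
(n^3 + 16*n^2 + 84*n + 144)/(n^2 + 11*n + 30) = (n^2 + 10*n + 24)/(n + 5)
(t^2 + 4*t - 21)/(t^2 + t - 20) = (t^2 + 4*t - 21)/(t^2 + t - 20)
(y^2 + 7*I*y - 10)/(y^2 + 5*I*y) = (y + 2*I)/y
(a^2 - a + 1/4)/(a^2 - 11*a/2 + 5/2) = (a - 1/2)/(a - 5)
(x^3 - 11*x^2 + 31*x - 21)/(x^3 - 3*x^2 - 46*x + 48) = (x^2 - 10*x + 21)/(x^2 - 2*x - 48)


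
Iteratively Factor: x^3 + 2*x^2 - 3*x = (x + 3)*(x^2 - x) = x*(x + 3)*(x - 1)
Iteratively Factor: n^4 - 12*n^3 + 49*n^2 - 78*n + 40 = (n - 1)*(n^3 - 11*n^2 + 38*n - 40) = (n - 5)*(n - 1)*(n^2 - 6*n + 8) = (n - 5)*(n - 4)*(n - 1)*(n - 2)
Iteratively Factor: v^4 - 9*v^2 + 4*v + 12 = (v - 2)*(v^3 + 2*v^2 - 5*v - 6) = (v - 2)*(v + 1)*(v^2 + v - 6) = (v - 2)*(v + 1)*(v + 3)*(v - 2)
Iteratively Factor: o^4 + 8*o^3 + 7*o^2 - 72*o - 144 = (o + 4)*(o^3 + 4*o^2 - 9*o - 36) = (o + 4)^2*(o^2 - 9) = (o + 3)*(o + 4)^2*(o - 3)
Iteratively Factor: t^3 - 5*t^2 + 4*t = (t - 4)*(t^2 - t) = (t - 4)*(t - 1)*(t)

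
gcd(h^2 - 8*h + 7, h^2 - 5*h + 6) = 1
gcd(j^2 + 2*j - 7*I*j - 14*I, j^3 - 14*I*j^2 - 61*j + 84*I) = j - 7*I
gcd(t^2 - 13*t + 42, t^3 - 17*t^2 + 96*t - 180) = t - 6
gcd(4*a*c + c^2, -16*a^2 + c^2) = 4*a + c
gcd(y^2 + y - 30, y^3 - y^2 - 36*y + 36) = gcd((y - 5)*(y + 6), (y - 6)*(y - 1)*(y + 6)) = y + 6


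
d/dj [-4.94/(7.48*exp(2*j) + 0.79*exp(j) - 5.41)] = (73.9024*exp(j) + 3.9026)*exp(j)/(7.48*exp(2*j) + 0.79*exp(j) - 5.41)^2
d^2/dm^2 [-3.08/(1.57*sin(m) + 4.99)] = (7.591892*sin(m)^2 - 24.129644*sin(m) - 15.183784)/(1.57*sin(m) + 4.99)^3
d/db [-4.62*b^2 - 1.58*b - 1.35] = -9.24*b - 1.58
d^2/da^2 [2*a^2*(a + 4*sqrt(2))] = 12*a + 16*sqrt(2)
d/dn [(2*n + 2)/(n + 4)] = 6/(n + 4)^2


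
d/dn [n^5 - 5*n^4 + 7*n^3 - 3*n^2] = n*(5*n^3 - 20*n^2 + 21*n - 6)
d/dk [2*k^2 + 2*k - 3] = 4*k + 2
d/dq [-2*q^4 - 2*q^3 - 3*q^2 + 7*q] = -8*q^3 - 6*q^2 - 6*q + 7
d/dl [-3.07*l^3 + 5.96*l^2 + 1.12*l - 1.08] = -9.21*l^2 + 11.92*l + 1.12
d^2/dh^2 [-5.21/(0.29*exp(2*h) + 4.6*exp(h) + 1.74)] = (-5.21*(0.58*exp(h) + 4.6)*(1.16*exp(h) + 9.2)*exp(h) + (6.0436*exp(h) + 23.966)*(0.29*exp(2*h) + 4.6*exp(h) + 1.74))*exp(h)/(0.29*exp(2*h) + 4.6*exp(h) + 1.74)^3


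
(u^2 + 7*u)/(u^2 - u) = (u + 7)/(u - 1)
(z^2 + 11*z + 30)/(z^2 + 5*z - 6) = (z + 5)/(z - 1)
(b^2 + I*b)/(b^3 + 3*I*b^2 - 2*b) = 1/(b + 2*I)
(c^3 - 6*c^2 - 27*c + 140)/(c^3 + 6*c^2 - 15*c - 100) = (c - 7)/(c + 5)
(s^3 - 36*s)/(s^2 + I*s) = (s^2 - 36)/(s + I)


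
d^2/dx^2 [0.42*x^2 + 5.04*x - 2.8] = 0.840000000000000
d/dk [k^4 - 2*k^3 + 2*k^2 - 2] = 2*k*(2*k^2 - 3*k + 2)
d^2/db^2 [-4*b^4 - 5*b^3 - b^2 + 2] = -48*b^2 - 30*b - 2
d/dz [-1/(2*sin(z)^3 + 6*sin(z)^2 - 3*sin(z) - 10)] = 3*(4*sin(z) - cos(2*z))*cos(z)/(2*sin(z)^3 + 6*sin(z)^2 - 3*sin(z) - 10)^2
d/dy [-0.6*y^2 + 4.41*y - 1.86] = 4.41 - 1.2*y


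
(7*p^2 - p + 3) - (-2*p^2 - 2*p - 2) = 9*p^2 + p + 5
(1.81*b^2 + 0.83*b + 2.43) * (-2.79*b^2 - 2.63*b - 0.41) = -5.0499*b^4 - 7.076*b^3 - 9.7047*b^2 - 6.7312*b - 0.9963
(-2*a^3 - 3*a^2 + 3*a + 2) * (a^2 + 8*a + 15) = -2*a^5 - 19*a^4 - 51*a^3 - 19*a^2 + 61*a + 30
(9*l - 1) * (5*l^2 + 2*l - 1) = 45*l^3 + 13*l^2 - 11*l + 1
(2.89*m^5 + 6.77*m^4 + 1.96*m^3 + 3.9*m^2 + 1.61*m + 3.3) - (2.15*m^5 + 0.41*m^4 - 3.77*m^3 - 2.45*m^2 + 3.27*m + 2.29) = 0.74*m^5 + 6.36*m^4 + 5.73*m^3 + 6.35*m^2 - 1.66*m + 1.01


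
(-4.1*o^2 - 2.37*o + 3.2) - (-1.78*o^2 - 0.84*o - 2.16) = -2.32*o^2 - 1.53*o + 5.36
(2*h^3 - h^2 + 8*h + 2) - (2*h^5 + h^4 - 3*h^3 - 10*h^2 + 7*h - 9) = -2*h^5 - h^4 + 5*h^3 + 9*h^2 + h + 11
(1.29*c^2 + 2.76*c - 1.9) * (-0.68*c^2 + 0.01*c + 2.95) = -0.8772*c^4 - 1.8639*c^3 + 5.1251*c^2 + 8.123*c - 5.605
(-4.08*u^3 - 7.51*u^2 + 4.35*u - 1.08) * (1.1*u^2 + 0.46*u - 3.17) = -4.488*u^5 - 10.1378*u^4 + 14.264*u^3 + 24.6197*u^2 - 14.2863*u + 3.4236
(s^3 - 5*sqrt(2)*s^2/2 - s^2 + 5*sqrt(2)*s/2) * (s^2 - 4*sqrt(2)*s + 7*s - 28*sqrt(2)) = s^5 - 13*sqrt(2)*s^4/2 + 6*s^4 - 39*sqrt(2)*s^3 + 13*s^3 + 91*sqrt(2)*s^2/2 + 120*s^2 - 140*s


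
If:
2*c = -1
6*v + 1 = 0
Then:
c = -1/2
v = -1/6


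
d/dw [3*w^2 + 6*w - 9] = 6*w + 6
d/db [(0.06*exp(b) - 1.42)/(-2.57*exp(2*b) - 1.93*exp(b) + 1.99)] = (0.1542*exp(2*b) - 7.2988*exp(b) - 2.6212)*exp(b)/(6.6049*exp(4*b) + 9.9202*exp(3*b) - 6.5037*exp(2*b) - 7.6814*exp(b) + 3.9601)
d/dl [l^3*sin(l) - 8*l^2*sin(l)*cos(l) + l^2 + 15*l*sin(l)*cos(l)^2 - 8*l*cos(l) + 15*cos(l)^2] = l^3*cos(l) + 3*l^2*sin(l) - 8*l^2*cos(2*l) + 8*l*sin(l) - 8*l*sin(2*l) + 15*l*cos(l)/4 + 45*l*cos(3*l)/4 + 2*l + 15*sin(l)/4 - 15*sin(2*l) + 15*sin(3*l)/4 - 8*cos(l)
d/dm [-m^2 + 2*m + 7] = 2 - 2*m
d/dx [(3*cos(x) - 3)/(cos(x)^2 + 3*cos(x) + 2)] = 3*(cos(x)^2 - 2*cos(x) - 5)*sin(x)/(cos(x)^2 + 3*cos(x) + 2)^2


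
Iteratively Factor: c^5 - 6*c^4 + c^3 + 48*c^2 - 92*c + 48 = (c - 4)*(c^4 - 2*c^3 - 7*c^2 + 20*c - 12) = (c - 4)*(c - 2)*(c^3 - 7*c + 6) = (c - 4)*(c - 2)*(c + 3)*(c^2 - 3*c + 2) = (c - 4)*(c - 2)*(c - 1)*(c + 3)*(c - 2)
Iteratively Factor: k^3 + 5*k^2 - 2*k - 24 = (k + 4)*(k^2 + k - 6) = (k + 3)*(k + 4)*(k - 2)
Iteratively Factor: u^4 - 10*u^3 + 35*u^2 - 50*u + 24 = (u - 3)*(u^3 - 7*u^2 + 14*u - 8) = (u - 4)*(u - 3)*(u^2 - 3*u + 2) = (u - 4)*(u - 3)*(u - 1)*(u - 2)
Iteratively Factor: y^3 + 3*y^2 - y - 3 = (y + 3)*(y^2 - 1) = (y + 1)*(y + 3)*(y - 1)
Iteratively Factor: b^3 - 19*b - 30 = (b + 2)*(b^2 - 2*b - 15) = (b + 2)*(b + 3)*(b - 5)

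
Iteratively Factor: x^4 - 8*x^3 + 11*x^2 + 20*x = (x + 1)*(x^3 - 9*x^2 + 20*x) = x*(x + 1)*(x^2 - 9*x + 20) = x*(x - 5)*(x + 1)*(x - 4)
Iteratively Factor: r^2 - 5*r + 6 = (r - 3)*(r - 2)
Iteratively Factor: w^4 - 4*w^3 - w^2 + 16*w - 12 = (w - 1)*(w^3 - 3*w^2 - 4*w + 12) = (w - 3)*(w - 1)*(w^2 - 4) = (w - 3)*(w - 1)*(w + 2)*(w - 2)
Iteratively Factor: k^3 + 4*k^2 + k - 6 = (k + 3)*(k^2 + k - 2) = (k + 2)*(k + 3)*(k - 1)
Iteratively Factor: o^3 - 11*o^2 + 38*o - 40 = (o - 5)*(o^2 - 6*o + 8) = (o - 5)*(o - 4)*(o - 2)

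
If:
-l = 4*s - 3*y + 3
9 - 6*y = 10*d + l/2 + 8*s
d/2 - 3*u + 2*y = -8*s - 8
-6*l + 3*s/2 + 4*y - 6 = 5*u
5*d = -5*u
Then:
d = 26700/7253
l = 2486/7253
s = -15716/7253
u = -26700/7253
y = -12873/7253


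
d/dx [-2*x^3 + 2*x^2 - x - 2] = -6*x^2 + 4*x - 1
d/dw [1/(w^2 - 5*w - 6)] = (5 - 2*w)/(-w^2 + 5*w + 6)^2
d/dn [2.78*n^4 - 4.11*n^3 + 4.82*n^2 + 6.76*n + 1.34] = 11.12*n^3 - 12.33*n^2 + 9.64*n + 6.76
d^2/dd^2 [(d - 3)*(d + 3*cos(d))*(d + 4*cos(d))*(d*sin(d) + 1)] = -d^4*sin(d) + 3*d^3*sin(d) - 14*d^3*sin(2*d) + 8*d^3*cos(d) + 9*d^2*sin(d) - 27*d^2*sin(3*d) + 42*sqrt(2)*d^2*sin(2*d + pi/4) - 25*d^2*cos(d) - 37*d*sin(d) + 21*d*sin(2*d) + 81*d*sin(3*d) + 33*d*cos(d) - 108*d*cos(2*d) + 36*d*cos(3*d) + 6*d + 48*sin(d) - 45*sin(2*d) + 6*sin(3*d) - 4*cos(d) + 72*cos(2*d) - 54*cos(3*d) - 6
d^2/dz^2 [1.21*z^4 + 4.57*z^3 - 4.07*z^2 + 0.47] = 14.52*z^2 + 27.42*z - 8.14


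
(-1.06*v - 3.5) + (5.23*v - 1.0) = 4.17*v - 4.5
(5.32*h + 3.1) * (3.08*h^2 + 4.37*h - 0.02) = 16.3856*h^3 + 32.7964*h^2 + 13.4406*h - 0.062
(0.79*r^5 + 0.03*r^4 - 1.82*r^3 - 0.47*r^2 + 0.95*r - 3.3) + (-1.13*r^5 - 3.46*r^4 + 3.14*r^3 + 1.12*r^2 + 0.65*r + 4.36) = -0.34*r^5 - 3.43*r^4 + 1.32*r^3 + 0.65*r^2 + 1.6*r + 1.06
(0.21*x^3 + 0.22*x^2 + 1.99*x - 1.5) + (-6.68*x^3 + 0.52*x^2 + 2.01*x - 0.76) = -6.47*x^3 + 0.74*x^2 + 4.0*x - 2.26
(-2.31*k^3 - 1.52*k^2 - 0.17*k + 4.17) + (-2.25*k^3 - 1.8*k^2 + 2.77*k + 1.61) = -4.56*k^3 - 3.32*k^2 + 2.6*k + 5.78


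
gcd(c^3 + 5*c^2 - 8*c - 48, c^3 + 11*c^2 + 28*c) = c + 4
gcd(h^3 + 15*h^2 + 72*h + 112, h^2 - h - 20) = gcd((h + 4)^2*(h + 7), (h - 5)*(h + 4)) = h + 4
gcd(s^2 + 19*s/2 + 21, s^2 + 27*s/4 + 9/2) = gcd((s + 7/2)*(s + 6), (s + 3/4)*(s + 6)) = s + 6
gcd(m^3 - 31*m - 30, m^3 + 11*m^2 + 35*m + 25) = m^2 + 6*m + 5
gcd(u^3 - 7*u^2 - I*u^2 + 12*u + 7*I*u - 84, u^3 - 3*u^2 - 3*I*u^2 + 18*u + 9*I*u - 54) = u + 3*I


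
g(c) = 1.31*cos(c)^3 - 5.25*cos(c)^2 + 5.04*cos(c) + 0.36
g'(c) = -3.93*sin(c)*cos(c)^2 + 10.5*sin(c)*cos(c) - 5.04*sin(c)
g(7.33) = 1.73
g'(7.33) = -0.67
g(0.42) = 1.58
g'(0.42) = 0.52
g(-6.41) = 1.47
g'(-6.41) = -0.19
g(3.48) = -10.17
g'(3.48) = 6.12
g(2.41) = -6.84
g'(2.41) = -10.04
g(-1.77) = -0.85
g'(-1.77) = 7.13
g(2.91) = -10.73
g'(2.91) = -4.36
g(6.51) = 1.50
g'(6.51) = 0.33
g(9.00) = -9.58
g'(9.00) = -7.36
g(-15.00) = -7.07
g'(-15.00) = 9.94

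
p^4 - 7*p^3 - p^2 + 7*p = p*(p - 7)*(p - 1)*(p + 1)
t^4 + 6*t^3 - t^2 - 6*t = t*(t - 1)*(t + 1)*(t + 6)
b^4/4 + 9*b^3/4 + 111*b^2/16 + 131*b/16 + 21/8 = (b/4 + 1/2)*(b + 1/2)*(b + 3)*(b + 7/2)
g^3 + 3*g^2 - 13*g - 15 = (g - 3)*(g + 1)*(g + 5)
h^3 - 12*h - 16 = (h - 4)*(h + 2)^2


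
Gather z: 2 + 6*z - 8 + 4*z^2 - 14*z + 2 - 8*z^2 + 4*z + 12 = -4*z^2 - 4*z + 8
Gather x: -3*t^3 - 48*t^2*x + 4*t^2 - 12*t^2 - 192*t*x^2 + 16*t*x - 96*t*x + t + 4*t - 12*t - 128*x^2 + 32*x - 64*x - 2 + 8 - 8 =-3*t^3 - 8*t^2 - 7*t + x^2*(-192*t - 128) + x*(-48*t^2 - 80*t - 32) - 2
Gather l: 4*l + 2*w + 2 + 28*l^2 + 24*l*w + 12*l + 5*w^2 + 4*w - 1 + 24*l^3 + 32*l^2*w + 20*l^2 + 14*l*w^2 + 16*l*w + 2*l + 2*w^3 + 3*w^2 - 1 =24*l^3 + l^2*(32*w + 48) + l*(14*w^2 + 40*w + 18) + 2*w^3 + 8*w^2 + 6*w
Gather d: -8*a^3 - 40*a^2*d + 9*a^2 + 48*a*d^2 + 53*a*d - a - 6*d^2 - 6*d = -8*a^3 + 9*a^2 - a + d^2*(48*a - 6) + d*(-40*a^2 + 53*a - 6)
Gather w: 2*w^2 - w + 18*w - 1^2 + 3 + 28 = 2*w^2 + 17*w + 30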